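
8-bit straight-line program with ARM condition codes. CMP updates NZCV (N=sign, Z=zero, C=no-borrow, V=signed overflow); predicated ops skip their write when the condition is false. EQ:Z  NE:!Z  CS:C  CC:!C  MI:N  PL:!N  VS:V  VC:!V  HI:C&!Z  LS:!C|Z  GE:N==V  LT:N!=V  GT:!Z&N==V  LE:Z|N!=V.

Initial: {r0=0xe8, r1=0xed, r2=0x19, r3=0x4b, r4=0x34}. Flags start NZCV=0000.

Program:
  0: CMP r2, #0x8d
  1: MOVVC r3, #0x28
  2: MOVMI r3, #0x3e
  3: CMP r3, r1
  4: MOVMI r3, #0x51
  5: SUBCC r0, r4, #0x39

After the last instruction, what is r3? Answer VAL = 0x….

[0] flags=1001 → (cmp)
[1] flags=1001 VC?F → skip
[2] flags=1001 MI?T → r3=0x3e
[3] flags=0000 → (cmp)
[4] flags=0000 MI?F → skip
[5] flags=0000 CC?T → r0=0xfb

VAL = 0x3e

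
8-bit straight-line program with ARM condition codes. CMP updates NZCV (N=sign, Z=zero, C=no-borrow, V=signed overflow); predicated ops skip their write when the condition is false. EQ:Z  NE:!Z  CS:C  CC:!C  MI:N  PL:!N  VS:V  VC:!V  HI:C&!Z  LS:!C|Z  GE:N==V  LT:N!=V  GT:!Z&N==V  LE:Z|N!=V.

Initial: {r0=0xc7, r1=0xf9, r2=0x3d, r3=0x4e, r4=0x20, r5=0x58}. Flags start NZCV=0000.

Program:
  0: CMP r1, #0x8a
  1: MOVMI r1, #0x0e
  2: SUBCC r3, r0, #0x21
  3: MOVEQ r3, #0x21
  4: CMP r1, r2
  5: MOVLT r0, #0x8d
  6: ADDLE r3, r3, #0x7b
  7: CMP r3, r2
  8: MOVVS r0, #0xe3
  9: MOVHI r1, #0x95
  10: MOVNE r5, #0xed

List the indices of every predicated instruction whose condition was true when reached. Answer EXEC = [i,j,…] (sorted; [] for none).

EXEC = [5,6,9,10]

0: ✓ CMP  NZCV=0010
1: · MOVMI
2: · SUBCC
3: · MOVEQ
4: ✓ CMP  NZCV=1010
5: ✓ MOVLT  r0←0x8d
6: ✓ ADDLE  r3←0xc9
7: ✓ CMP  NZCV=1010
8: · MOVVS
9: ✓ MOVHI  r1←0x95
10: ✓ MOVNE  r5←0xed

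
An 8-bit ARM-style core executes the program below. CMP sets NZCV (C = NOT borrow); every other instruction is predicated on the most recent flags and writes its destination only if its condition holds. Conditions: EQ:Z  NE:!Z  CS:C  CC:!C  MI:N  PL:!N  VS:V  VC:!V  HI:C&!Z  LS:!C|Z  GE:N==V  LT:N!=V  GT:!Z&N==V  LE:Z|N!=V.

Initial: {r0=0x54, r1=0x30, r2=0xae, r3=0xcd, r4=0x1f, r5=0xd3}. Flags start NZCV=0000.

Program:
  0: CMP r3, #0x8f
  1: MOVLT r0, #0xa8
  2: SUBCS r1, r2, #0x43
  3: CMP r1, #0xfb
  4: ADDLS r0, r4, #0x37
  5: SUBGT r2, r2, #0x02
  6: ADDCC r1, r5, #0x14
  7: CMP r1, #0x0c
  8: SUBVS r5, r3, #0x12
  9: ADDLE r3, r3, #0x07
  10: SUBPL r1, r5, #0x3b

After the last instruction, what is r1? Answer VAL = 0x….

VAL = 0xe7

[0] flags=0010 → (cmp)
[1] flags=0010 LT?F → skip
[2] flags=0010 CS?T → r1=0x6b
[3] flags=0000 → (cmp)
[4] flags=0000 LS?T → r0=0x56
[5] flags=0000 GT?T → r2=0xac
[6] flags=0000 CC?T → r1=0xe7
[7] flags=1010 → (cmp)
[8] flags=1010 VS?F → skip
[9] flags=1010 LE?T → r3=0xd4
[10] flags=1010 PL?F → skip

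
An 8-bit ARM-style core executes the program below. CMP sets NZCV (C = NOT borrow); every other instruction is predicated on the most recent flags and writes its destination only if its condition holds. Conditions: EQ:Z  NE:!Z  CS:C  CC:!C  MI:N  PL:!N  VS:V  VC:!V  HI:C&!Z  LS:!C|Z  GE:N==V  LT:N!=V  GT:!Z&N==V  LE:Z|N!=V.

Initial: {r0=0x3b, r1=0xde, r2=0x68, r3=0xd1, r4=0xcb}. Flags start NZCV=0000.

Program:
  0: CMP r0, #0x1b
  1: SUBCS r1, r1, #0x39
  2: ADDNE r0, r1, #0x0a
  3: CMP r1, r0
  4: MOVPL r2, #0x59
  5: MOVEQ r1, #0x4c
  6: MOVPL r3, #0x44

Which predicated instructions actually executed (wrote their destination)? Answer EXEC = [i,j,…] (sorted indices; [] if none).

EXEC = [1,2]

[0] flags=0010 → (cmp)
[1] flags=0010 CS?T → r1=0xa5
[2] flags=0010 NE?T → r0=0xaf
[3] flags=1000 → (cmp)
[4] flags=1000 PL?F → skip
[5] flags=1000 EQ?F → skip
[6] flags=1000 PL?F → skip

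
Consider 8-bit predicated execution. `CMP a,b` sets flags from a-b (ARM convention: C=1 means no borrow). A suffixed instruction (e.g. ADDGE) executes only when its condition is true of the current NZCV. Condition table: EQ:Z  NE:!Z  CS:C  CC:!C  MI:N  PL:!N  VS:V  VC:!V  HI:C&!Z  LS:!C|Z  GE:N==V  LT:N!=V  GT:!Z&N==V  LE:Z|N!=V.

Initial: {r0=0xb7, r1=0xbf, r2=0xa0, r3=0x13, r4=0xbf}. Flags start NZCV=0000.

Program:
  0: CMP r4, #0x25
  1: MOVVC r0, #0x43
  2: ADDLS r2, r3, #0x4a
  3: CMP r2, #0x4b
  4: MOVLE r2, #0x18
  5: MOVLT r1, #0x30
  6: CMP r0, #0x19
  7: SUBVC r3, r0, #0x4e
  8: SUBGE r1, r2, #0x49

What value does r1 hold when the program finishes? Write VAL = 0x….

[0] flags=1010 → (cmp)
[1] flags=1010 VC?T → r0=0x43
[2] flags=1010 LS?F → skip
[3] flags=0011 → (cmp)
[4] flags=0011 LE?T → r2=0x18
[5] flags=0011 LT?T → r1=0x30
[6] flags=0010 → (cmp)
[7] flags=0010 VC?T → r3=0xf5
[8] flags=0010 GE?T → r1=0xcf

VAL = 0xcf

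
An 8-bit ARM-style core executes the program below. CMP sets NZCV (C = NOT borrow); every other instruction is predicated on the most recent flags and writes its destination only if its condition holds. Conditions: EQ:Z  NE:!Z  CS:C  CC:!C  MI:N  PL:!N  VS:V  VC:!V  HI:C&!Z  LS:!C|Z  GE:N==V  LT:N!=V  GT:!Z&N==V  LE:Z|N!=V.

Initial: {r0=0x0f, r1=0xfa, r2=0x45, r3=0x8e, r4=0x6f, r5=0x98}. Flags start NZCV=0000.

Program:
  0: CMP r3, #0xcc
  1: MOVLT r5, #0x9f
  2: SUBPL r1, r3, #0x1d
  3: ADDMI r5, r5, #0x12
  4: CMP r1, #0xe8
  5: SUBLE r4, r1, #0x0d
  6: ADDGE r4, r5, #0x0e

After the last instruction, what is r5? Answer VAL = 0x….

0: ✓ CMP  NZCV=1000
1: ✓ MOVLT  r5←0x9f
2: · SUBPL
3: ✓ ADDMI  r5←0xb1
4: ✓ CMP  NZCV=0010
5: · SUBLE
6: ✓ ADDGE  r4←0xbf

VAL = 0xb1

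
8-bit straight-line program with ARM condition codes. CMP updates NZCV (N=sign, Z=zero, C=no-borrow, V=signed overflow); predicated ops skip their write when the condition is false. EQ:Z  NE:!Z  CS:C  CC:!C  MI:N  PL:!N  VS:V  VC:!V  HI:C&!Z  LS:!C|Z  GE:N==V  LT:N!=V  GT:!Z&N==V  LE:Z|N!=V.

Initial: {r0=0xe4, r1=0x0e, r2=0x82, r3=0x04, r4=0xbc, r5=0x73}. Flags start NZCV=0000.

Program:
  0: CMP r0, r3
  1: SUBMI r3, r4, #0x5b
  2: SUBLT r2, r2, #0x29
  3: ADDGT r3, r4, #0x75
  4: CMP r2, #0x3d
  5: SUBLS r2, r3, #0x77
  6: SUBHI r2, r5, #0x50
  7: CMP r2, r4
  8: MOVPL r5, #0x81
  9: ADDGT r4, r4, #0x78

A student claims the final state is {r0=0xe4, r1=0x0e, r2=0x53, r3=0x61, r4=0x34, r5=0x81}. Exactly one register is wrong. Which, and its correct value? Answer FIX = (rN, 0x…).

FIX = (r2, 0x23)

[0] flags=1010 → (cmp)
[1] flags=1010 MI?T → r3=0x61
[2] flags=1010 LT?T → r2=0x59
[3] flags=1010 GT?F → skip
[4] flags=0010 → (cmp)
[5] flags=0010 LS?F → skip
[6] flags=0010 HI?T → r2=0x23
[7] flags=0000 → (cmp)
[8] flags=0000 PL?T → r5=0x81
[9] flags=0000 GT?T → r4=0x34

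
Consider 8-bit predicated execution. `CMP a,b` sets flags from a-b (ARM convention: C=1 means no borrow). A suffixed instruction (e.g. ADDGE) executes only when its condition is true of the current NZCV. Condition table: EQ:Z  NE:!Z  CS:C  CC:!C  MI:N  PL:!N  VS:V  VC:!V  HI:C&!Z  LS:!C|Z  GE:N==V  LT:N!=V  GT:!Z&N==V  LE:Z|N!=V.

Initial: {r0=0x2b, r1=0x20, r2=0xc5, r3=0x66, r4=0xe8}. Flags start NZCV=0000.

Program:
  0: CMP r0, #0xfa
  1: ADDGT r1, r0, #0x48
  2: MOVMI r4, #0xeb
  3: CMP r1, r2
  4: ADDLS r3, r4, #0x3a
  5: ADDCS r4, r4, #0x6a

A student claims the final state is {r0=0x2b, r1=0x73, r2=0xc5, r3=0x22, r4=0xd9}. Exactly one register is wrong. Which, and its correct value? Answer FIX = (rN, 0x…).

[0] flags=0000 → (cmp)
[1] flags=0000 GT?T → r1=0x73
[2] flags=0000 MI?F → skip
[3] flags=1001 → (cmp)
[4] flags=1001 LS?T → r3=0x22
[5] flags=1001 CS?F → skip

FIX = (r4, 0xe8)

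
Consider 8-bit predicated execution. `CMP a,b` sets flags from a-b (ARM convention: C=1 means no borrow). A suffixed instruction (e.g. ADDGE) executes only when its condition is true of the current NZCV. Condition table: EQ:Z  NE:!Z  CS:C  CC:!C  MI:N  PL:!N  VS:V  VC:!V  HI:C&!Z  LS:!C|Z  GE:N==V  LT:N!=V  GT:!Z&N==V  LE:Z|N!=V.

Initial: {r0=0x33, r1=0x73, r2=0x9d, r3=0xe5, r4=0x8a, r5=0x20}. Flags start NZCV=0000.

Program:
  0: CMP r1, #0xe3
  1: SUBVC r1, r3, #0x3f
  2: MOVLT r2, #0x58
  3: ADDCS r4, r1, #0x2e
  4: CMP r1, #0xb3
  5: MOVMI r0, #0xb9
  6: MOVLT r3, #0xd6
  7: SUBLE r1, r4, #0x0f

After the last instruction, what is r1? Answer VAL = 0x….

VAL = 0x73

[0] flags=1001 → (cmp)
[1] flags=1001 VC?F → skip
[2] flags=1001 LT?F → skip
[3] flags=1001 CS?F → skip
[4] flags=1001 → (cmp)
[5] flags=1001 MI?T → r0=0xb9
[6] flags=1001 LT?F → skip
[7] flags=1001 LE?F → skip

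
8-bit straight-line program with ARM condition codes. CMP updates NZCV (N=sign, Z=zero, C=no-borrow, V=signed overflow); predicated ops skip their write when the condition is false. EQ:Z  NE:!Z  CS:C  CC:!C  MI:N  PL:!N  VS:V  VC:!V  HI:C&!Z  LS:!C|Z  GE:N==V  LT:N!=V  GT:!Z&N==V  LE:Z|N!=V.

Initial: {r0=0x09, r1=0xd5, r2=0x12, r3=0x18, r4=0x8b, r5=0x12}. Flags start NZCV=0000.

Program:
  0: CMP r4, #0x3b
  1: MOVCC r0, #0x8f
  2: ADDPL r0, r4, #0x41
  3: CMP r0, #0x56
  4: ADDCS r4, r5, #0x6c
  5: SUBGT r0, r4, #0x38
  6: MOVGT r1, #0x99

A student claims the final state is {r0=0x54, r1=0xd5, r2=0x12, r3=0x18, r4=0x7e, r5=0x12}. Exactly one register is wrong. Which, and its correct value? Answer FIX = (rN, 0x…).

0: ✓ CMP  NZCV=0011
1: · MOVCC
2: ✓ ADDPL  r0←0xcc
3: ✓ CMP  NZCV=0011
4: ✓ ADDCS  r4←0x7e
5: · SUBGT
6: · MOVGT

FIX = (r0, 0xcc)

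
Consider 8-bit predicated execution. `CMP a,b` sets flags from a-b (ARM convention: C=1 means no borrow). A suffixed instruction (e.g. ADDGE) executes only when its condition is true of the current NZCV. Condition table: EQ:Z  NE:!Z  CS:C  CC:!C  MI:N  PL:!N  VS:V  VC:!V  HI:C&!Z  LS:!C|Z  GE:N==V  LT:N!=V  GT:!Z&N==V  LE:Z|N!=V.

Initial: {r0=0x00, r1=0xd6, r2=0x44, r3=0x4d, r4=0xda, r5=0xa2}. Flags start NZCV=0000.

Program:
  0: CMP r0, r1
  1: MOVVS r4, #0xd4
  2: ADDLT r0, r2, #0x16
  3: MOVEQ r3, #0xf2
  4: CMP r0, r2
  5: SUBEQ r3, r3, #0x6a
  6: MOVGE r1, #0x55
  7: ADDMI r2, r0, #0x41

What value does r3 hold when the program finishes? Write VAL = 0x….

[0] flags=0000 → (cmp)
[1] flags=0000 VS?F → skip
[2] flags=0000 LT?F → skip
[3] flags=0000 EQ?F → skip
[4] flags=1000 → (cmp)
[5] flags=1000 EQ?F → skip
[6] flags=1000 GE?F → skip
[7] flags=1000 MI?T → r2=0x41

VAL = 0x4d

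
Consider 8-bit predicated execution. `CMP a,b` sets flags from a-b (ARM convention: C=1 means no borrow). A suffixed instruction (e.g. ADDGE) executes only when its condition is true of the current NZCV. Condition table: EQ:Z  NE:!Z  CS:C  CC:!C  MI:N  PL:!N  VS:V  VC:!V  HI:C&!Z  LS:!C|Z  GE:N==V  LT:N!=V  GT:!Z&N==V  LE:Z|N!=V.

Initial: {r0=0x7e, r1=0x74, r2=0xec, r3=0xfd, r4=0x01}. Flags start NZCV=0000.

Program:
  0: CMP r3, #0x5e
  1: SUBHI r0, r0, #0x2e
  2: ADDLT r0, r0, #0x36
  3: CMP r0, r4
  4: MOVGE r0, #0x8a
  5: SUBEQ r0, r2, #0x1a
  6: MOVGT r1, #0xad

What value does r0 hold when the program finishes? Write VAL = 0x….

VAL = 0x86

[0] flags=1010 → (cmp)
[1] flags=1010 HI?T → r0=0x50
[2] flags=1010 LT?T → r0=0x86
[3] flags=1010 → (cmp)
[4] flags=1010 GE?F → skip
[5] flags=1010 EQ?F → skip
[6] flags=1010 GT?F → skip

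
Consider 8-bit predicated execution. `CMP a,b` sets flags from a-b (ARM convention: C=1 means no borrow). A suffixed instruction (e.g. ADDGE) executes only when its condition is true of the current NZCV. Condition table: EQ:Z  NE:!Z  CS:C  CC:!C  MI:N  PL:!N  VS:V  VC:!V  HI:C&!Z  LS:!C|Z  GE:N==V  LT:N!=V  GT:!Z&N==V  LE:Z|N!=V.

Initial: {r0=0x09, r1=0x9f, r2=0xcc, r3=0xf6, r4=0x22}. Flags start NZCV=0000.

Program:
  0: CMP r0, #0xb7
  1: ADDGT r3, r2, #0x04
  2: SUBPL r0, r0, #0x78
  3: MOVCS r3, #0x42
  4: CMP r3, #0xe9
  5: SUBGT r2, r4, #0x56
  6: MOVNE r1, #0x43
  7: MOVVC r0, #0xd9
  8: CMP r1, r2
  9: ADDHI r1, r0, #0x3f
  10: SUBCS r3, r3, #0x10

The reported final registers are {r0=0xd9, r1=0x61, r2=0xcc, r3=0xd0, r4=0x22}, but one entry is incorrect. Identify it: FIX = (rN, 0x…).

0: ✓ CMP  NZCV=0000
1: ✓ ADDGT  r3←0xd0
2: ✓ SUBPL  r0←0x91
3: · MOVCS
4: ✓ CMP  NZCV=1000
5: · SUBGT
6: ✓ MOVNE  r1←0x43
7: ✓ MOVVC  r0←0xd9
8: ✓ CMP  NZCV=0000
9: · ADDHI
10: · SUBCS

FIX = (r1, 0x43)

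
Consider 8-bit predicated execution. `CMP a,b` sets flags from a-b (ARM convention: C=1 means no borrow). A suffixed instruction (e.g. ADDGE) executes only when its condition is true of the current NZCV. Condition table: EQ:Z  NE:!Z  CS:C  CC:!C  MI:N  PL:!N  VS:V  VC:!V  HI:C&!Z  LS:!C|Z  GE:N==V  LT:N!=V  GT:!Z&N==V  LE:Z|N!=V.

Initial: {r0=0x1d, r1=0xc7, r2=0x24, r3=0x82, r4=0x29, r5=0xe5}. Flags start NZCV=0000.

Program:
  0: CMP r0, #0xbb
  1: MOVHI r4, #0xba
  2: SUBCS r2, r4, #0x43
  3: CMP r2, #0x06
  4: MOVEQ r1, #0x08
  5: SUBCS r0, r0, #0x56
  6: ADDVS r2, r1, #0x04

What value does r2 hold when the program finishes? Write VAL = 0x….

[0] flags=0000 → (cmp)
[1] flags=0000 HI?F → skip
[2] flags=0000 CS?F → skip
[3] flags=0010 → (cmp)
[4] flags=0010 EQ?F → skip
[5] flags=0010 CS?T → r0=0xc7
[6] flags=0010 VS?F → skip

VAL = 0x24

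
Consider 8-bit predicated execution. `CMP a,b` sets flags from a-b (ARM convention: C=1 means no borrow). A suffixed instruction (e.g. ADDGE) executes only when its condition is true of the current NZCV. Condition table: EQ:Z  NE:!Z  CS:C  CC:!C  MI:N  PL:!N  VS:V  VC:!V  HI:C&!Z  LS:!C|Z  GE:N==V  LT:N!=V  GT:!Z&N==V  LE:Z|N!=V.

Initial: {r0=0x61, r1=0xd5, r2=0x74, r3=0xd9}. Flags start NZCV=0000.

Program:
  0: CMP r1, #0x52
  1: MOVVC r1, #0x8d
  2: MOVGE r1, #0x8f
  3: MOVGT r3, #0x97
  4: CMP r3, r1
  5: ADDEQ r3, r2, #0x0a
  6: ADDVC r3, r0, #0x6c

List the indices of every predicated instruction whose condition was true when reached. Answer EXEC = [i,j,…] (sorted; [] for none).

0: ✓ CMP  NZCV=1010
1: ✓ MOVVC  r1←0x8d
2: · MOVGE
3: · MOVGT
4: ✓ CMP  NZCV=0010
5: · ADDEQ
6: ✓ ADDVC  r3←0xcd

EXEC = [1,6]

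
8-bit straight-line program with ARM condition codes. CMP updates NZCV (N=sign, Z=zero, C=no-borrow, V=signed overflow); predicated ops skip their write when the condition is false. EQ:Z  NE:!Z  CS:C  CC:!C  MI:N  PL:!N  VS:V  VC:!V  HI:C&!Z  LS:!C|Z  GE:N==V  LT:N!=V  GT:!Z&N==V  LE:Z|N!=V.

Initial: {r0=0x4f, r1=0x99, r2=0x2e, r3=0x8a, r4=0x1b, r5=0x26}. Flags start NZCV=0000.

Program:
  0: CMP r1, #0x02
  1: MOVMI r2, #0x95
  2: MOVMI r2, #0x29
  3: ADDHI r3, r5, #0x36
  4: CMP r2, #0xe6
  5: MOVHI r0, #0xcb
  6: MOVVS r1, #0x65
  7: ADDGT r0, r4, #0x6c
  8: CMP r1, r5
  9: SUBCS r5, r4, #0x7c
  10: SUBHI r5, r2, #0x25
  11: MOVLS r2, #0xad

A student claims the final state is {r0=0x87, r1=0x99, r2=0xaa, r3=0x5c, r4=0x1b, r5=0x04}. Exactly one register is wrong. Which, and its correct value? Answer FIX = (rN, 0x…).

FIX = (r2, 0x29)

[0] flags=1010 → (cmp)
[1] flags=1010 MI?T → r2=0x95
[2] flags=1010 MI?T → r2=0x29
[3] flags=1010 HI?T → r3=0x5c
[4] flags=0000 → (cmp)
[5] flags=0000 HI?F → skip
[6] flags=0000 VS?F → skip
[7] flags=0000 GT?T → r0=0x87
[8] flags=0011 → (cmp)
[9] flags=0011 CS?T → r5=0x9f
[10] flags=0011 HI?T → r5=0x04
[11] flags=0011 LS?F → skip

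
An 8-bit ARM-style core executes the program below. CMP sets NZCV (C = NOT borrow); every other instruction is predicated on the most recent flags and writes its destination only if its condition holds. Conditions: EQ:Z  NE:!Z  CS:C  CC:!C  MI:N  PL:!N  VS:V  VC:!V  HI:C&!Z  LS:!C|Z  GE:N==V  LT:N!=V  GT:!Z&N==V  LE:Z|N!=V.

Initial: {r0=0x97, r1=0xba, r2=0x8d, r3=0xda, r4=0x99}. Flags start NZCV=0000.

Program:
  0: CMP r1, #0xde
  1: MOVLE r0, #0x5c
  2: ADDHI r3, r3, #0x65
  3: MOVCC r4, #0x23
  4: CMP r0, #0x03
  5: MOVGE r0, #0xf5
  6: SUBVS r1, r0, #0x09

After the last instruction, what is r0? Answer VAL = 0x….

0: ✓ CMP  NZCV=1000
1: ✓ MOVLE  r0←0x5c
2: · ADDHI
3: ✓ MOVCC  r4←0x23
4: ✓ CMP  NZCV=0010
5: ✓ MOVGE  r0←0xf5
6: · SUBVS

VAL = 0xf5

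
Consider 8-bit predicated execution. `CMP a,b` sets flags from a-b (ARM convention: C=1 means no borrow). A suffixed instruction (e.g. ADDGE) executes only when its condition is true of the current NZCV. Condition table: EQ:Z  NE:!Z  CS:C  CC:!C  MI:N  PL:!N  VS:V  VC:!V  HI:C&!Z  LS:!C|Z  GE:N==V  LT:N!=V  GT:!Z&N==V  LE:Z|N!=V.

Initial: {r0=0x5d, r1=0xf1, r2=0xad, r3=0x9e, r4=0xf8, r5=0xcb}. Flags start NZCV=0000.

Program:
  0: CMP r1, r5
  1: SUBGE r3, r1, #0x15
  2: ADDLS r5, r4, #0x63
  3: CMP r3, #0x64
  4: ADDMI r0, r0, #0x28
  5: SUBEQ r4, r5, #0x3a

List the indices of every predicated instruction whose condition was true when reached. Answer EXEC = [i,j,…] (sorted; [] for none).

0: ✓ CMP  NZCV=0010
1: ✓ SUBGE  r3←0xdc
2: · ADDLS
3: ✓ CMP  NZCV=0011
4: · ADDMI
5: · SUBEQ

EXEC = [1]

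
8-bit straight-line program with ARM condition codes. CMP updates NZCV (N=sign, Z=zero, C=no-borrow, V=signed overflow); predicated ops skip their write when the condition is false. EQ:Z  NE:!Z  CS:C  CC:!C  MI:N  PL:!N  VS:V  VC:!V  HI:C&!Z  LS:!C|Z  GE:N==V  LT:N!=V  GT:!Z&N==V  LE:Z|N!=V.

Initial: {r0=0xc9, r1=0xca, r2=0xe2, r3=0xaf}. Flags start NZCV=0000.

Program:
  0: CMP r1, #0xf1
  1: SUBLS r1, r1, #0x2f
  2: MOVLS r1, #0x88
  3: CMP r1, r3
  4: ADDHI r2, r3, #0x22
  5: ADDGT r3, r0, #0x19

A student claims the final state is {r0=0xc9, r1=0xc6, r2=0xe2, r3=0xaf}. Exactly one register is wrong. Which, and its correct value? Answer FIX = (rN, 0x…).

[0] flags=1000 → (cmp)
[1] flags=1000 LS?T → r1=0x9b
[2] flags=1000 LS?T → r1=0x88
[3] flags=1000 → (cmp)
[4] flags=1000 HI?F → skip
[5] flags=1000 GT?F → skip

FIX = (r1, 0x88)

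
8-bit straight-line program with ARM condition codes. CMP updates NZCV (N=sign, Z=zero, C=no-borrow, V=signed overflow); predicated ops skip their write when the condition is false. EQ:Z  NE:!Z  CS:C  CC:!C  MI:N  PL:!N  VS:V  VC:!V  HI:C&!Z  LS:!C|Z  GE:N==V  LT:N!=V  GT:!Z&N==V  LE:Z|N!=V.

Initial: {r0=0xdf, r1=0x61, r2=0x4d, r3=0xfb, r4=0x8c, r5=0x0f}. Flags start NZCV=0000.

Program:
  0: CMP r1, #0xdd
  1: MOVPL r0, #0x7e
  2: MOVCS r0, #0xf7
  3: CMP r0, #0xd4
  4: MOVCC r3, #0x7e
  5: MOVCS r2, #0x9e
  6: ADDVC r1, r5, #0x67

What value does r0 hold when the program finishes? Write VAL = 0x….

VAL = 0xdf

[0] flags=1001 → (cmp)
[1] flags=1001 PL?F → skip
[2] flags=1001 CS?F → skip
[3] flags=0010 → (cmp)
[4] flags=0010 CC?F → skip
[5] flags=0010 CS?T → r2=0x9e
[6] flags=0010 VC?T → r1=0x76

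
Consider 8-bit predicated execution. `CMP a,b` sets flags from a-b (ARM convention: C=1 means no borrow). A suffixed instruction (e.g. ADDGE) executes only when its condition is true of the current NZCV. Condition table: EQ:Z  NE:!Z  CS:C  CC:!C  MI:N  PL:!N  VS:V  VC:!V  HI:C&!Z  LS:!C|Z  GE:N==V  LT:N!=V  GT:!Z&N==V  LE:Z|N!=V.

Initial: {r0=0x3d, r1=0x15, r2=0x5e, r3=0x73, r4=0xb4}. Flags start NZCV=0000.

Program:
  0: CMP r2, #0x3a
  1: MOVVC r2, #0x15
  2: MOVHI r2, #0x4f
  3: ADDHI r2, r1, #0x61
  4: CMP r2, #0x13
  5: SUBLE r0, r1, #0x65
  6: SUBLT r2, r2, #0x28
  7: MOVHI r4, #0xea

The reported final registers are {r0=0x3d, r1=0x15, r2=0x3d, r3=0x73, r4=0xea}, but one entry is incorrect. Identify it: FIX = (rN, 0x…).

[0] flags=0010 → (cmp)
[1] flags=0010 VC?T → r2=0x15
[2] flags=0010 HI?T → r2=0x4f
[3] flags=0010 HI?T → r2=0x76
[4] flags=0010 → (cmp)
[5] flags=0010 LE?F → skip
[6] flags=0010 LT?F → skip
[7] flags=0010 HI?T → r4=0xea

FIX = (r2, 0x76)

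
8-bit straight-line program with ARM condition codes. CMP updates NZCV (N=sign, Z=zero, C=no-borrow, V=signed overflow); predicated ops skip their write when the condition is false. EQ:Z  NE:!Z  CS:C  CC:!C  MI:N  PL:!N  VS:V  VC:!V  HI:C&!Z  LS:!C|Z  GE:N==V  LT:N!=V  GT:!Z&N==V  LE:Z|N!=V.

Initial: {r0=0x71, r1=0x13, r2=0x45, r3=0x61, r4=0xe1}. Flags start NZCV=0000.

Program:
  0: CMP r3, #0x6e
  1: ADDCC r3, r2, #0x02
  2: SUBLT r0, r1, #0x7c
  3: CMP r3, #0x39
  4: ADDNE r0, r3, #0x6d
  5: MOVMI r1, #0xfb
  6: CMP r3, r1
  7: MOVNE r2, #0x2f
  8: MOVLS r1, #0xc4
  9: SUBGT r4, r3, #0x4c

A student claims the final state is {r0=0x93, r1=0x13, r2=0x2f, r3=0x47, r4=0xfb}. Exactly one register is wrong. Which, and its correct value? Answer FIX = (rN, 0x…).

FIX = (r0, 0xb4)

[0] flags=1000 → (cmp)
[1] flags=1000 CC?T → r3=0x47
[2] flags=1000 LT?T → r0=0x97
[3] flags=0010 → (cmp)
[4] flags=0010 NE?T → r0=0xb4
[5] flags=0010 MI?F → skip
[6] flags=0010 → (cmp)
[7] flags=0010 NE?T → r2=0x2f
[8] flags=0010 LS?F → skip
[9] flags=0010 GT?T → r4=0xfb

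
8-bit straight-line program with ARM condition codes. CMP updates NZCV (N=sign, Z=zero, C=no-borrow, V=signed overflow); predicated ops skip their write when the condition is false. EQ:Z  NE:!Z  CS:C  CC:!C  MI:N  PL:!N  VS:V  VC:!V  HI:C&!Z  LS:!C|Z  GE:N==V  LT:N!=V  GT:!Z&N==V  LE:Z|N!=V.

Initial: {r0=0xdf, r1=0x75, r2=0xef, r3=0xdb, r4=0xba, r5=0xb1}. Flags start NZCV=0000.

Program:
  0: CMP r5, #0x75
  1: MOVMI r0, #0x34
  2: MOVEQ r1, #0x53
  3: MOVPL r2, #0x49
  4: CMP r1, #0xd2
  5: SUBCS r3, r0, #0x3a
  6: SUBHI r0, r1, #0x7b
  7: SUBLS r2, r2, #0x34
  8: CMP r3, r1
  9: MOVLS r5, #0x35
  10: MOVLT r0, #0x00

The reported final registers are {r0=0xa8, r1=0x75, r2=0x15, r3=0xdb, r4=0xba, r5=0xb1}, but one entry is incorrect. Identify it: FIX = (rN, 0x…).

FIX = (r0, 0x00)

[0] flags=0011 → (cmp)
[1] flags=0011 MI?F → skip
[2] flags=0011 EQ?F → skip
[3] flags=0011 PL?T → r2=0x49
[4] flags=1001 → (cmp)
[5] flags=1001 CS?F → skip
[6] flags=1001 HI?F → skip
[7] flags=1001 LS?T → r2=0x15
[8] flags=0011 → (cmp)
[9] flags=0011 LS?F → skip
[10] flags=0011 LT?T → r0=0x00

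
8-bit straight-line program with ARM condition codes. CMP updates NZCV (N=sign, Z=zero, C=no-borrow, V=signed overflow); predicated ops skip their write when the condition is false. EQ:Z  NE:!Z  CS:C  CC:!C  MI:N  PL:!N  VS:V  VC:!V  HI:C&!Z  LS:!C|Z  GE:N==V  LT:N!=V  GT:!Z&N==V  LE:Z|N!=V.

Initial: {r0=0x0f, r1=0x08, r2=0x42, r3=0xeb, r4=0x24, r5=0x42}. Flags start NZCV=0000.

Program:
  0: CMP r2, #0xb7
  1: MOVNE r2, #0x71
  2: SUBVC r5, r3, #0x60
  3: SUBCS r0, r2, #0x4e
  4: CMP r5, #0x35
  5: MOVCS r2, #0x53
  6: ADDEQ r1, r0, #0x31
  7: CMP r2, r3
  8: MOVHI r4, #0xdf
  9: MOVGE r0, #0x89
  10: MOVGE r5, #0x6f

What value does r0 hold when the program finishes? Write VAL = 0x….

[0] flags=1001 → (cmp)
[1] flags=1001 NE?T → r2=0x71
[2] flags=1001 VC?F → skip
[3] flags=1001 CS?F → skip
[4] flags=0010 → (cmp)
[5] flags=0010 CS?T → r2=0x53
[6] flags=0010 EQ?F → skip
[7] flags=0000 → (cmp)
[8] flags=0000 HI?F → skip
[9] flags=0000 GE?T → r0=0x89
[10] flags=0000 GE?T → r5=0x6f

VAL = 0x89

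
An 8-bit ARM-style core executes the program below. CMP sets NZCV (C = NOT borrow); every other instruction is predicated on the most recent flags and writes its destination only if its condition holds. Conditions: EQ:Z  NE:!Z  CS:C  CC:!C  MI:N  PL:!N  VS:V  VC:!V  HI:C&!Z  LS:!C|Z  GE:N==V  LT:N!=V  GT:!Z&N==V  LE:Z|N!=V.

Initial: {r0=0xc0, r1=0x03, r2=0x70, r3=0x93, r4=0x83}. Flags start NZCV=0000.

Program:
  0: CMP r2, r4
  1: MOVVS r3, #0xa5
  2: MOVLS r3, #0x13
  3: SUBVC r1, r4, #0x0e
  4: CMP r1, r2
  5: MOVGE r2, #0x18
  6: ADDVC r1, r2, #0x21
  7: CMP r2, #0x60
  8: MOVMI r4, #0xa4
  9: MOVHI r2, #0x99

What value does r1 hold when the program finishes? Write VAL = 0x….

[0] flags=1001 → (cmp)
[1] flags=1001 VS?T → r3=0xa5
[2] flags=1001 LS?T → r3=0x13
[3] flags=1001 VC?F → skip
[4] flags=1000 → (cmp)
[5] flags=1000 GE?F → skip
[6] flags=1000 VC?T → r1=0x91
[7] flags=0010 → (cmp)
[8] flags=0010 MI?F → skip
[9] flags=0010 HI?T → r2=0x99

VAL = 0x91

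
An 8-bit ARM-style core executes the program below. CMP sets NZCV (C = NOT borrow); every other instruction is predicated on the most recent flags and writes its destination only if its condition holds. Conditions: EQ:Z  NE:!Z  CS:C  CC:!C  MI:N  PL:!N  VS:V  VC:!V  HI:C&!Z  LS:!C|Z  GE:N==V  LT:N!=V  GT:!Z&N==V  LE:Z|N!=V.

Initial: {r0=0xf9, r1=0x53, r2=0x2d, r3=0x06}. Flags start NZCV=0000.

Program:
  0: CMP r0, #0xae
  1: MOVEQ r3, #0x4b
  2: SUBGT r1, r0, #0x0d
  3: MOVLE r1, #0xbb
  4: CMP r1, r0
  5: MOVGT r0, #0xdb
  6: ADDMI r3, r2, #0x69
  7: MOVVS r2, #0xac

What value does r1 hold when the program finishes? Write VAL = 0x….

0: ✓ CMP  NZCV=0010
1: · MOVEQ
2: ✓ SUBGT  r1←0xec
3: · MOVLE
4: ✓ CMP  NZCV=1000
5: · MOVGT
6: ✓ ADDMI  r3←0x96
7: · MOVVS

VAL = 0xec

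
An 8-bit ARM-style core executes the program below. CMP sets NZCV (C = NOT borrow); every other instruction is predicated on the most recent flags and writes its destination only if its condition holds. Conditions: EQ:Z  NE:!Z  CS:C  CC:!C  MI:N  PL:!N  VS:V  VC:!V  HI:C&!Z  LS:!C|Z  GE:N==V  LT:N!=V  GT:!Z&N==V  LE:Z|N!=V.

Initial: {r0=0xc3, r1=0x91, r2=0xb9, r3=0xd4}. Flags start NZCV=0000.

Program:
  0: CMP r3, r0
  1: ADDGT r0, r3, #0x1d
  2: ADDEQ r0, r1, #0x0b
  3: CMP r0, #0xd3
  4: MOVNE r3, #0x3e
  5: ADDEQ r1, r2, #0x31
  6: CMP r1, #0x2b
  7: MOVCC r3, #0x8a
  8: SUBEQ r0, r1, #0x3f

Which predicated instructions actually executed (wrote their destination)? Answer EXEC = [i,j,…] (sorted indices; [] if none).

0: ✓ CMP  NZCV=0010
1: ✓ ADDGT  r0←0xf1
2: · ADDEQ
3: ✓ CMP  NZCV=0010
4: ✓ MOVNE  r3←0x3e
5: · ADDEQ
6: ✓ CMP  NZCV=0011
7: · MOVCC
8: · SUBEQ

EXEC = [1,4]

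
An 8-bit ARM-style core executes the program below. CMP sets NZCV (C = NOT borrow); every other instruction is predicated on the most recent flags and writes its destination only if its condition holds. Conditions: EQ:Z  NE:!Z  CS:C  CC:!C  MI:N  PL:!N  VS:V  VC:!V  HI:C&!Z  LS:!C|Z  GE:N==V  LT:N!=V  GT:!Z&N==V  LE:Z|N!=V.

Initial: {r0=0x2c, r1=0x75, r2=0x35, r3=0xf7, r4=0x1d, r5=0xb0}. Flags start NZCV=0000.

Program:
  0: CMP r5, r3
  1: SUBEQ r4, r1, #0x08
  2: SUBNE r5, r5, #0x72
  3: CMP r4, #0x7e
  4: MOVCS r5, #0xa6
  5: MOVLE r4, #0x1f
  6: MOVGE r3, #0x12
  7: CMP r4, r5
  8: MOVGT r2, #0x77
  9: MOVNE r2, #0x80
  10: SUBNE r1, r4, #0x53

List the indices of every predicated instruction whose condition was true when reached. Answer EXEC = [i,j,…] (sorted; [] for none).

0: ✓ CMP  NZCV=1000
1: · SUBEQ
2: ✓ SUBNE  r5←0x3e
3: ✓ CMP  NZCV=1000
4: · MOVCS
5: ✓ MOVLE  r4←0x1f
6: · MOVGE
7: ✓ CMP  NZCV=1000
8: · MOVGT
9: ✓ MOVNE  r2←0x80
10: ✓ SUBNE  r1←0xcc

EXEC = [2,5,9,10]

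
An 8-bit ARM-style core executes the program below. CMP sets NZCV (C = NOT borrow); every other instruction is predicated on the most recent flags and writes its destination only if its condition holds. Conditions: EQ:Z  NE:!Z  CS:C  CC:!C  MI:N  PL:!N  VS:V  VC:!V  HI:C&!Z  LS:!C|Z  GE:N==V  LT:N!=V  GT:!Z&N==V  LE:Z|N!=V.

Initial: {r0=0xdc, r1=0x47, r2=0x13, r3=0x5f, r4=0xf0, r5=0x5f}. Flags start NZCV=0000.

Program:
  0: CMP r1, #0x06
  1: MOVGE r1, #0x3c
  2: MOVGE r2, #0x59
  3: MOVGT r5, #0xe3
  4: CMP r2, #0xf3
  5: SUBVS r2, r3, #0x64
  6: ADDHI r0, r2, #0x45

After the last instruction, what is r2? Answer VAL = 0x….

VAL = 0x59

0: ✓ CMP  NZCV=0010
1: ✓ MOVGE  r1←0x3c
2: ✓ MOVGE  r2←0x59
3: ✓ MOVGT  r5←0xe3
4: ✓ CMP  NZCV=0000
5: · SUBVS
6: · ADDHI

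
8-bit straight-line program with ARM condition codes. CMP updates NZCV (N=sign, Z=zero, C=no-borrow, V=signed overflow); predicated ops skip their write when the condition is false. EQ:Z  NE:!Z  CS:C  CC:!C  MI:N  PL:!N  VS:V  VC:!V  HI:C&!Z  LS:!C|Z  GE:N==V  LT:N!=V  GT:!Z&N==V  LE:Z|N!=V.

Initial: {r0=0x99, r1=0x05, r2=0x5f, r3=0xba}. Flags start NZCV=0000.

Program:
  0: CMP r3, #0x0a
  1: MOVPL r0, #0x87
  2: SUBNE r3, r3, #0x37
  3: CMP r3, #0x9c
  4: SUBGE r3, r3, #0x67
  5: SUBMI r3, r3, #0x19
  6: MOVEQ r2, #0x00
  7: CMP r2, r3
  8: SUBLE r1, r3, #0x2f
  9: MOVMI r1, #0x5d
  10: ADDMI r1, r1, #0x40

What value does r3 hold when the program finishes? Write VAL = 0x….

VAL = 0x6a

[0] flags=1010 → (cmp)
[1] flags=1010 PL?F → skip
[2] flags=1010 NE?T → r3=0x83
[3] flags=1000 → (cmp)
[4] flags=1000 GE?F → skip
[5] flags=1000 MI?T → r3=0x6a
[6] flags=1000 EQ?F → skip
[7] flags=1000 → (cmp)
[8] flags=1000 LE?T → r1=0x3b
[9] flags=1000 MI?T → r1=0x5d
[10] flags=1000 MI?T → r1=0x9d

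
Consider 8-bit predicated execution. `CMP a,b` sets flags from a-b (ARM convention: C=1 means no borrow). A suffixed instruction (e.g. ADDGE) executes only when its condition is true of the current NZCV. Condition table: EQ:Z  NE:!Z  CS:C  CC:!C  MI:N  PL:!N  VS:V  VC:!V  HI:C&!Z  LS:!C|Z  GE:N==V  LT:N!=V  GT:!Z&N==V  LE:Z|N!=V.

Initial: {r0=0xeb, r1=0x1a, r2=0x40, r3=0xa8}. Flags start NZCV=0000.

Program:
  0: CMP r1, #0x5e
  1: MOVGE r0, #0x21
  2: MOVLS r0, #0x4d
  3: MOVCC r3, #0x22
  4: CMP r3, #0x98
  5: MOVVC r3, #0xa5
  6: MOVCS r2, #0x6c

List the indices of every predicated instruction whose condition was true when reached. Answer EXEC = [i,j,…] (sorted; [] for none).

EXEC = [2,3]

0: ✓ CMP  NZCV=1000
1: · MOVGE
2: ✓ MOVLS  r0←0x4d
3: ✓ MOVCC  r3←0x22
4: ✓ CMP  NZCV=1001
5: · MOVVC
6: · MOVCS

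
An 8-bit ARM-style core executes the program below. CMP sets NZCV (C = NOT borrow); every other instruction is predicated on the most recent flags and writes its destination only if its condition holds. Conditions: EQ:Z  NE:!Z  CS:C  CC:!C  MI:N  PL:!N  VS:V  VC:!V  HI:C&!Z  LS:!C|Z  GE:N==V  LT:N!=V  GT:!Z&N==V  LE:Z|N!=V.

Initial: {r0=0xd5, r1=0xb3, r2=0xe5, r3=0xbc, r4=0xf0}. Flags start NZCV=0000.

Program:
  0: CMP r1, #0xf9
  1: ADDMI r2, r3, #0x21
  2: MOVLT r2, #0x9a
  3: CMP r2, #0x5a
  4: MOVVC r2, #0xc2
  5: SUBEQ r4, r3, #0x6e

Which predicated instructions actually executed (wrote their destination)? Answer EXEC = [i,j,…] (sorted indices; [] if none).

0: ✓ CMP  NZCV=1000
1: ✓ ADDMI  r2←0xdd
2: ✓ MOVLT  r2←0x9a
3: ✓ CMP  NZCV=0011
4: · MOVVC
5: · SUBEQ

EXEC = [1,2]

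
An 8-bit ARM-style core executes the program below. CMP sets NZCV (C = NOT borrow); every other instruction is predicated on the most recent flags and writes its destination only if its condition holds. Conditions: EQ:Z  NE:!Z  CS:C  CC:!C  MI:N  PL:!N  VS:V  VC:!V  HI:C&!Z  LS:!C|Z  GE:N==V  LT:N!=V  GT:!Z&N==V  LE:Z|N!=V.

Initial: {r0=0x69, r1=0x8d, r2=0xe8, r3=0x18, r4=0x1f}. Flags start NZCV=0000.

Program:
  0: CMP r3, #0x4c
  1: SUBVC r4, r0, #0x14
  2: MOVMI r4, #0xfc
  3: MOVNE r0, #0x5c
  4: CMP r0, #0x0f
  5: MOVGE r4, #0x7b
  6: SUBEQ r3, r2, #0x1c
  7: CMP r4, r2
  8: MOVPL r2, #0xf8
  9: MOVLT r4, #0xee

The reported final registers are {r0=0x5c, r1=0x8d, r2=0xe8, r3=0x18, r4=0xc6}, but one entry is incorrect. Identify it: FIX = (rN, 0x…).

FIX = (r4, 0x7b)

[0] flags=1000 → (cmp)
[1] flags=1000 VC?T → r4=0x55
[2] flags=1000 MI?T → r4=0xfc
[3] flags=1000 NE?T → r0=0x5c
[4] flags=0010 → (cmp)
[5] flags=0010 GE?T → r4=0x7b
[6] flags=0010 EQ?F → skip
[7] flags=1001 → (cmp)
[8] flags=1001 PL?F → skip
[9] flags=1001 LT?F → skip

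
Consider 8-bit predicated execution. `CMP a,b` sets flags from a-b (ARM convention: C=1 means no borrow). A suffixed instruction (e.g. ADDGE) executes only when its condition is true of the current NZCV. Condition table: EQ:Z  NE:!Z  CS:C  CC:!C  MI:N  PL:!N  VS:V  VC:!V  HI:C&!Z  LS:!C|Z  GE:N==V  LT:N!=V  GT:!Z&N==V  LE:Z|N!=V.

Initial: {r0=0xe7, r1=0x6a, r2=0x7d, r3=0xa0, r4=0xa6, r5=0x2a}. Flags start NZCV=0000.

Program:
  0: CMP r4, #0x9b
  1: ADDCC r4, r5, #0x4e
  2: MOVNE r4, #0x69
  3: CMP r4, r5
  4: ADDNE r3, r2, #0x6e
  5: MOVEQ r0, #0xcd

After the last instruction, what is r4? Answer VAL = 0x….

VAL = 0x69

0: ✓ CMP  NZCV=0010
1: · ADDCC
2: ✓ MOVNE  r4←0x69
3: ✓ CMP  NZCV=0010
4: ✓ ADDNE  r3←0xeb
5: · MOVEQ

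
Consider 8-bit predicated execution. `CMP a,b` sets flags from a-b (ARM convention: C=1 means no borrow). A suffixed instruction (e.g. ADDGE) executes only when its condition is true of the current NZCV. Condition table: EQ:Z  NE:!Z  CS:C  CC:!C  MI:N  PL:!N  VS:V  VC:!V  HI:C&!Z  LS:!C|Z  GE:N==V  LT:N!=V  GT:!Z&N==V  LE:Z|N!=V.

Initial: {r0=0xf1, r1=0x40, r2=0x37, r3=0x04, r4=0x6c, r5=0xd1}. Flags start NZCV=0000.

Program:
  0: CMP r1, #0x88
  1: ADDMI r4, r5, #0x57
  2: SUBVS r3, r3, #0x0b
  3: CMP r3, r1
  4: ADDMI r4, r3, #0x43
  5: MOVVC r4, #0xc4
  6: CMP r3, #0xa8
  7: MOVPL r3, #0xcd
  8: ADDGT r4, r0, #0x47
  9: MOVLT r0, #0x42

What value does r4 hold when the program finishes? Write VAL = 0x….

0: ✓ CMP  NZCV=1001
1: ✓ ADDMI  r4←0x28
2: ✓ SUBVS  r3←0xf9
3: ✓ CMP  NZCV=1010
4: ✓ ADDMI  r4←0x3c
5: ✓ MOVVC  r4←0xc4
6: ✓ CMP  NZCV=0010
7: ✓ MOVPL  r3←0xcd
8: ✓ ADDGT  r4←0x38
9: · MOVLT

VAL = 0x38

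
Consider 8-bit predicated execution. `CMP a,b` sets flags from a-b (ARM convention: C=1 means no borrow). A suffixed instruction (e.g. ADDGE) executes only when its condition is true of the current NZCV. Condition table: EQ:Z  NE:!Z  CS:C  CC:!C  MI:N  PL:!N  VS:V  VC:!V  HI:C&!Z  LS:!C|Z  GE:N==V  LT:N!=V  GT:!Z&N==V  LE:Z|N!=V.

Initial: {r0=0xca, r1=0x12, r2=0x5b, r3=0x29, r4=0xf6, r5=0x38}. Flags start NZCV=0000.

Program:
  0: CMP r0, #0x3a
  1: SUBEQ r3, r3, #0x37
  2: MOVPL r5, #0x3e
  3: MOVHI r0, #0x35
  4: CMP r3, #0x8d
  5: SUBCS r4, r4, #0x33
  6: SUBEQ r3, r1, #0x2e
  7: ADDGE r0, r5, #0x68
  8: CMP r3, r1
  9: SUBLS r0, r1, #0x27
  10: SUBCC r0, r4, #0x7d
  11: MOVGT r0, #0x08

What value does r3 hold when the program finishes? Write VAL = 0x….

0: ✓ CMP  NZCV=1010
1: · SUBEQ
2: · MOVPL
3: ✓ MOVHI  r0←0x35
4: ✓ CMP  NZCV=1001
5: · SUBCS
6: · SUBEQ
7: ✓ ADDGE  r0←0xa0
8: ✓ CMP  NZCV=0010
9: · SUBLS
10: · SUBCC
11: ✓ MOVGT  r0←0x08

VAL = 0x29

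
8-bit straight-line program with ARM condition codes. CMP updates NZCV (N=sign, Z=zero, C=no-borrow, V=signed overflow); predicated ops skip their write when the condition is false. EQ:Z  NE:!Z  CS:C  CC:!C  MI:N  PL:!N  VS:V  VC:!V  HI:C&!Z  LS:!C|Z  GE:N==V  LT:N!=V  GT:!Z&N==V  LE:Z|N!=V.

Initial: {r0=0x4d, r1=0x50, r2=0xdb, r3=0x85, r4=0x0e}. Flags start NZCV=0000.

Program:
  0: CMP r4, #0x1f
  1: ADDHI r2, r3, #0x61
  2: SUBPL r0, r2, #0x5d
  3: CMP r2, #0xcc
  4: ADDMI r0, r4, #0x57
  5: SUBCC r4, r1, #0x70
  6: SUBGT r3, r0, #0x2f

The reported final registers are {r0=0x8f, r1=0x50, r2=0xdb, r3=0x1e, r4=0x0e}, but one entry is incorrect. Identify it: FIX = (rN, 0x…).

FIX = (r0, 0x4d)

0: ✓ CMP  NZCV=1000
1: · ADDHI
2: · SUBPL
3: ✓ CMP  NZCV=0010
4: · ADDMI
5: · SUBCC
6: ✓ SUBGT  r3←0x1e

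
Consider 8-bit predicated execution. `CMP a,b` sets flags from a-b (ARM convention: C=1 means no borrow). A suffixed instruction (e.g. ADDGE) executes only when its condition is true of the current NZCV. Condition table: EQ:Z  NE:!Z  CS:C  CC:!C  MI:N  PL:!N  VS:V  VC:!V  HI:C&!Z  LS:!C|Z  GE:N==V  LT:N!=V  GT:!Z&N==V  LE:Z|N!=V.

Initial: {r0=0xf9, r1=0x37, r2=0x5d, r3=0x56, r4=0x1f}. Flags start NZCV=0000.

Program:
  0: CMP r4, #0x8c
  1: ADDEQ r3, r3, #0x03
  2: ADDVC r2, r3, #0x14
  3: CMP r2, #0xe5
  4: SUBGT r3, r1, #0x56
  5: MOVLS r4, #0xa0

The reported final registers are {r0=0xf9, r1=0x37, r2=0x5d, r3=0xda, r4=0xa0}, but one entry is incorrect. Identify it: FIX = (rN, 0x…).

FIX = (r3, 0xe1)

0: ✓ CMP  NZCV=1001
1: · ADDEQ
2: · ADDVC
3: ✓ CMP  NZCV=0000
4: ✓ SUBGT  r3←0xe1
5: ✓ MOVLS  r4←0xa0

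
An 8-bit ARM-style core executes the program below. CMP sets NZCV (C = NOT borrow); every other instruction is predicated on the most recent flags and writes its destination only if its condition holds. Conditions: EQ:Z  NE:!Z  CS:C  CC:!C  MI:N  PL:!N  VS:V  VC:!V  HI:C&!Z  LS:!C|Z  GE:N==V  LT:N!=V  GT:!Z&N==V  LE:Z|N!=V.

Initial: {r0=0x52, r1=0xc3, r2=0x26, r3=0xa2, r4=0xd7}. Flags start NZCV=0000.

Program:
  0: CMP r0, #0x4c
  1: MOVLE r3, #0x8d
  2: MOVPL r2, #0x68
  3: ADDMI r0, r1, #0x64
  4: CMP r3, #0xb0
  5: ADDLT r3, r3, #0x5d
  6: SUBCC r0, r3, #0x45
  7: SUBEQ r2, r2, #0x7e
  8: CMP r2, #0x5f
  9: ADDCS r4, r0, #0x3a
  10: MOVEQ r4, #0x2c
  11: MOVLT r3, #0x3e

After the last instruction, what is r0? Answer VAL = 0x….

VAL = 0xba

0: ✓ CMP  NZCV=0010
1: · MOVLE
2: ✓ MOVPL  r2←0x68
3: · ADDMI
4: ✓ CMP  NZCV=1000
5: ✓ ADDLT  r3←0xff
6: ✓ SUBCC  r0←0xba
7: · SUBEQ
8: ✓ CMP  NZCV=0010
9: ✓ ADDCS  r4←0xf4
10: · MOVEQ
11: · MOVLT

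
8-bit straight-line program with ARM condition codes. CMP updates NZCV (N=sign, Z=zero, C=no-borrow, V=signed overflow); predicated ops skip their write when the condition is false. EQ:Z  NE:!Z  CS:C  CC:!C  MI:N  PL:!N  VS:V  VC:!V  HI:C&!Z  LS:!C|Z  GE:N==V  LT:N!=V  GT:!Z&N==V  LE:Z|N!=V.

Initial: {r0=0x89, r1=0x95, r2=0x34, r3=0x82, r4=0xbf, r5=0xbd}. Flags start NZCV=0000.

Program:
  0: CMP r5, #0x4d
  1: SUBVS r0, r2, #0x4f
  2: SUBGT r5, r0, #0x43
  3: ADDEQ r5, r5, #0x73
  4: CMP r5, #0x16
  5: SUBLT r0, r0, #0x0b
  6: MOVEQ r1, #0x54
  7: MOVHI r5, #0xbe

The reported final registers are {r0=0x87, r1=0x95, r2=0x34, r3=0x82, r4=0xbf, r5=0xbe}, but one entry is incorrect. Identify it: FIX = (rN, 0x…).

0: ✓ CMP  NZCV=0011
1: ✓ SUBVS  r0←0xe5
2: · SUBGT
3: · ADDEQ
4: ✓ CMP  NZCV=1010
5: ✓ SUBLT  r0←0xda
6: · MOVEQ
7: ✓ MOVHI  r5←0xbe

FIX = (r0, 0xda)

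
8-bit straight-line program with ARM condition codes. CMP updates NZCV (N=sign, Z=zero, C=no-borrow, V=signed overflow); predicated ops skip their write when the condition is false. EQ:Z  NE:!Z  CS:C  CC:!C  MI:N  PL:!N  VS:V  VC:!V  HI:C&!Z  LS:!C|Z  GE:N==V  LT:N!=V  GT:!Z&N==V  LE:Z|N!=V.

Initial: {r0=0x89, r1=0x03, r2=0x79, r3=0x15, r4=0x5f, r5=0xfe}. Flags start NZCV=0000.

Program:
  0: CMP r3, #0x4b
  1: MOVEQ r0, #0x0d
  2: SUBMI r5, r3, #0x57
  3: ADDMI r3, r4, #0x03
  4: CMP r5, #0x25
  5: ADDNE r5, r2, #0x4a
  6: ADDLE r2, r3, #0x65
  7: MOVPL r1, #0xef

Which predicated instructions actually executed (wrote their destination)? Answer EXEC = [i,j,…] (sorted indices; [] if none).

[0] flags=1000 → (cmp)
[1] flags=1000 EQ?F → skip
[2] flags=1000 MI?T → r5=0xbe
[3] flags=1000 MI?T → r3=0x62
[4] flags=1010 → (cmp)
[5] flags=1010 NE?T → r5=0xc3
[6] flags=1010 LE?T → r2=0xc7
[7] flags=1010 PL?F → skip

EXEC = [2,3,5,6]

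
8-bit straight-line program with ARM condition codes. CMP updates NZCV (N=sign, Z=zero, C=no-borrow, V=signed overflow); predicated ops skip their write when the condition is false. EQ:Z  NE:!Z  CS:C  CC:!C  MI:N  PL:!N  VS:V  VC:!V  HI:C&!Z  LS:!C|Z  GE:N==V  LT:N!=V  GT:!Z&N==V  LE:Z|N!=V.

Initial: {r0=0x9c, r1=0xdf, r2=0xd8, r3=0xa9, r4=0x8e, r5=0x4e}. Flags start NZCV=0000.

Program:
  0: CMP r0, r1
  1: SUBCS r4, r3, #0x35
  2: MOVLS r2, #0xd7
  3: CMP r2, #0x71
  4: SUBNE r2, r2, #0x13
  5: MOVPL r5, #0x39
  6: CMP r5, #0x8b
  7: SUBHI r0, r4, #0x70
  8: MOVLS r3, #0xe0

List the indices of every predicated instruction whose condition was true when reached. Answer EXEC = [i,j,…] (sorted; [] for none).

EXEC = [2,4,5,8]

0: ✓ CMP  NZCV=1000
1: · SUBCS
2: ✓ MOVLS  r2←0xd7
3: ✓ CMP  NZCV=0011
4: ✓ SUBNE  r2←0xc4
5: ✓ MOVPL  r5←0x39
6: ✓ CMP  NZCV=1001
7: · SUBHI
8: ✓ MOVLS  r3←0xe0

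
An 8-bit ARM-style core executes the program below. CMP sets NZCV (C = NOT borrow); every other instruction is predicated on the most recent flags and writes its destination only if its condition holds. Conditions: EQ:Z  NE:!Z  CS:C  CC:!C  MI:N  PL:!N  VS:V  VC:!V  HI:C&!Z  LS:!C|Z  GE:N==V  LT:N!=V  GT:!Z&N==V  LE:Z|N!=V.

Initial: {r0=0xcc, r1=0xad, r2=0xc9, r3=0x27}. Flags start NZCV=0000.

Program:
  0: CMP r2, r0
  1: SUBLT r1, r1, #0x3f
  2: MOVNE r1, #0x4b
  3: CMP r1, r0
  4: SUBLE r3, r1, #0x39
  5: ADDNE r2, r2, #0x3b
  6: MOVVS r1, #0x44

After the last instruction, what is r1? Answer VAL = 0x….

VAL = 0x4b

[0] flags=1000 → (cmp)
[1] flags=1000 LT?T → r1=0x6e
[2] flags=1000 NE?T → r1=0x4b
[3] flags=0000 → (cmp)
[4] flags=0000 LE?F → skip
[5] flags=0000 NE?T → r2=0x04
[6] flags=0000 VS?F → skip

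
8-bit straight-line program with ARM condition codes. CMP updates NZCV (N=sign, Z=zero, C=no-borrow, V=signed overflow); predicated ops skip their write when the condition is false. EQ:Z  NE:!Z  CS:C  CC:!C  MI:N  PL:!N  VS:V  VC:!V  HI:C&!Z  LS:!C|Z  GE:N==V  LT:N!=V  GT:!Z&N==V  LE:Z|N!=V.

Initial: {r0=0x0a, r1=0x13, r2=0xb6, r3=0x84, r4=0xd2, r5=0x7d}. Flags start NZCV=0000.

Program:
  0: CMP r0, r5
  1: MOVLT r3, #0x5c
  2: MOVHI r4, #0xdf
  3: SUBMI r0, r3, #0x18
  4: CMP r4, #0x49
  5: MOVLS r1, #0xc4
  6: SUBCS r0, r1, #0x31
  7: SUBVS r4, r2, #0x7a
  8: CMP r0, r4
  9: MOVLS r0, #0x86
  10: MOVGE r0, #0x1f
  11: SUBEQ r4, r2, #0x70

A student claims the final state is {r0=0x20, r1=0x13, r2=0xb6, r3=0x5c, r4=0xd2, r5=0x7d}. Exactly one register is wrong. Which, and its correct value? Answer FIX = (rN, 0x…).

FIX = (r0, 0x1f)

0: ✓ CMP  NZCV=1000
1: ✓ MOVLT  r3←0x5c
2: · MOVHI
3: ✓ SUBMI  r0←0x44
4: ✓ CMP  NZCV=1010
5: · MOVLS
6: ✓ SUBCS  r0←0xe2
7: · SUBVS
8: ✓ CMP  NZCV=0010
9: · MOVLS
10: ✓ MOVGE  r0←0x1f
11: · SUBEQ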